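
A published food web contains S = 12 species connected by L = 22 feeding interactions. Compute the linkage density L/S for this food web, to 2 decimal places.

L/S = 1.83

There are L = 22 links among S = 12 species.
L/S = 22/12 = 1.8333 ≈ 1.83.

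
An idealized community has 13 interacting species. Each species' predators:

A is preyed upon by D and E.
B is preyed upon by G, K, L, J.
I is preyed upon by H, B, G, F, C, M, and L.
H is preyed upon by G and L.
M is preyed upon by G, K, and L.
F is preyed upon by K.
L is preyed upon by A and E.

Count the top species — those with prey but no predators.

Top species (has prey, but nothing eats it): C, K, J, G, E, D.
Count: 6.

6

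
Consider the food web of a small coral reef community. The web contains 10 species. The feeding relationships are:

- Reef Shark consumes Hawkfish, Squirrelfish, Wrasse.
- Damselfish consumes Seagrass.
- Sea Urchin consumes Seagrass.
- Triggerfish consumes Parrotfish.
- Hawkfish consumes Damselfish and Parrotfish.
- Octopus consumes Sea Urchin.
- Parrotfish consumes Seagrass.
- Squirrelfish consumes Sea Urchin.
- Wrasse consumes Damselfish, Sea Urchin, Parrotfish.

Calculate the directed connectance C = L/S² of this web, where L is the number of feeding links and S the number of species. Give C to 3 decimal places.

The web has S = 10 species and L = 14 feeding links.
C = L / S² = 14 / 100 = 0.1400 ≈ 0.140.

C = 0.140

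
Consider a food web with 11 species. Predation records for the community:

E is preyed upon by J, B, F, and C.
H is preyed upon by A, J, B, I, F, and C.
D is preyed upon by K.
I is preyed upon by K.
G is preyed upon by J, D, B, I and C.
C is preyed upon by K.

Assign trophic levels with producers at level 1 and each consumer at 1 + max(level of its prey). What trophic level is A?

Trophic level 2

H is a producer → level 1.
A eats H → level 2.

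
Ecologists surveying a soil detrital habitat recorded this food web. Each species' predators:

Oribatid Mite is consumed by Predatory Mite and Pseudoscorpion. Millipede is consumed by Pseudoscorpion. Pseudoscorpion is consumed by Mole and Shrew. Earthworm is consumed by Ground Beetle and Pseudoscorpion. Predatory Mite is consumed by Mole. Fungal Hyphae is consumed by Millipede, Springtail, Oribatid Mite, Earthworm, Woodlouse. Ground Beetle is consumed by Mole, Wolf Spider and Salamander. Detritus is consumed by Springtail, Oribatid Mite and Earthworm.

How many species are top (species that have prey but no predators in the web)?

Top species (has prey, but nothing eats it): Springtail, Woodlouse, Salamander, Shrew, Mole, Wolf Spider.
Count: 6.

6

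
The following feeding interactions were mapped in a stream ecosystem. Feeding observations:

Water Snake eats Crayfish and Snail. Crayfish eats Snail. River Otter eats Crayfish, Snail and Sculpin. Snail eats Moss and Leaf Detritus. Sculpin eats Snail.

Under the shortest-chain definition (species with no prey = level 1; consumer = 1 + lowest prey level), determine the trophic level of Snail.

Leaf Detritus has no prey (basal) → level 1.
Snail eats Leaf Detritus → level 2.

Trophic level 2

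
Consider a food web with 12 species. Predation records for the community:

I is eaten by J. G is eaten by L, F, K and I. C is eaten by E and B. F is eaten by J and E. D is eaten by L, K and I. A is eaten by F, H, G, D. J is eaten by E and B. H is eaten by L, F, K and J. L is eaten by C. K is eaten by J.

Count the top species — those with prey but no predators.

2

Top species (has prey, but nothing eats it): B, E.
Count: 2.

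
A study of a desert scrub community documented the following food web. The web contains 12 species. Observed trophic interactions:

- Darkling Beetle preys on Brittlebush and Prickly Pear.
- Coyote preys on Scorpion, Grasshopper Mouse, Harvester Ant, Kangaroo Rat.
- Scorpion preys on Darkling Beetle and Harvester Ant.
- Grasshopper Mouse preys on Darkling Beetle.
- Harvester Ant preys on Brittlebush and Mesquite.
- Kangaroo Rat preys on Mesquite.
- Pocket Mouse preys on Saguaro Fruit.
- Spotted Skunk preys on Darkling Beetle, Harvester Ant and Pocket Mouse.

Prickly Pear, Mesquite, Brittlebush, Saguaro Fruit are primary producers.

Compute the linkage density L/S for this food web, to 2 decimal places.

L/S = 1.33

There are L = 16 links among S = 12 species.
L/S = 16/12 = 1.3333 ≈ 1.33.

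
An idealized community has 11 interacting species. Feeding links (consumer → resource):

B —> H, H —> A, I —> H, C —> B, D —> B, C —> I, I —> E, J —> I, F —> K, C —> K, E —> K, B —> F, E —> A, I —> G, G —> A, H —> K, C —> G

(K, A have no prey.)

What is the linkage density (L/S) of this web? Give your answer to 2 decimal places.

L/S = 1.55

There are L = 17 links among S = 11 species.
L/S = 17/11 = 1.5455 ≈ 1.55.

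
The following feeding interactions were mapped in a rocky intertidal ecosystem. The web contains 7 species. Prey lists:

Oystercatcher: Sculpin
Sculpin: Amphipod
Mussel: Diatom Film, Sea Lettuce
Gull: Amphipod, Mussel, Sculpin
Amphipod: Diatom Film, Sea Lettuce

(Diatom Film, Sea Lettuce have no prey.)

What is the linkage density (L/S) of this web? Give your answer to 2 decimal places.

There are L = 9 links among S = 7 species.
L/S = 9/7 = 1.2857 ≈ 1.29.

L/S = 1.29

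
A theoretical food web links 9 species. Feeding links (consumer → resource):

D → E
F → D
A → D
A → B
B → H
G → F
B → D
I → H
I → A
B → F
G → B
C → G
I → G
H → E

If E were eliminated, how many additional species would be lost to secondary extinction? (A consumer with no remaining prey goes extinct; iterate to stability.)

8

Remove E.
Round 1: D (all prey gone), H (all prey gone) → extinct.
Round 2: F (all prey gone) → extinct.
Round 3: B (all prey gone) → extinct.
Round 4: G (all prey gone), A (all prey gone) → extinct.
Round 5: C (all prey gone), I (all prey gone) → extinct.
No further losses. Total secondary extinctions: 8.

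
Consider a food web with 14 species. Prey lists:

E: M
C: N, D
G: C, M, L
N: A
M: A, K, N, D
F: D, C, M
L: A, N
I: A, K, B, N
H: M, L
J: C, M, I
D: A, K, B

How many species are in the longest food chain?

4 species

One longest chain: A → N → I → J.
It has 4 species and 3 links.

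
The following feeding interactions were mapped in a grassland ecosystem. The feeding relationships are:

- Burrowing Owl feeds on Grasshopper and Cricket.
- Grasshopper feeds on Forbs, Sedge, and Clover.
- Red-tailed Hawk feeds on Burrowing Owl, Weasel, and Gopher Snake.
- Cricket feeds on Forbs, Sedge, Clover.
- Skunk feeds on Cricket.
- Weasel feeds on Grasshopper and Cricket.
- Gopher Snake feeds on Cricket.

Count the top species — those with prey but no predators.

Top species (has prey, but nothing eats it): Skunk, Red-tailed Hawk.
Count: 2.

2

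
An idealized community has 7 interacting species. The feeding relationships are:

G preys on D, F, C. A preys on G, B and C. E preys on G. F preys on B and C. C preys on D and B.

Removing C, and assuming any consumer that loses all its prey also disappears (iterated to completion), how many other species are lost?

Remove C.
Every predator of it retains at least one other prey: F still has B; G still has D, F; A still has B, G.
No consumer loses all prey, so no secondary extinctions occur.

0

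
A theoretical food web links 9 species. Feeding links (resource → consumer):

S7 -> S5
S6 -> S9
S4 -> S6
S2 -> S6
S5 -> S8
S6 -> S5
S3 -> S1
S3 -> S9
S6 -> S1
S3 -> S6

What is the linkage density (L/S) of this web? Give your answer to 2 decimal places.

There are L = 10 links among S = 9 species.
L/S = 10/9 = 1.1111 ≈ 1.11.

L/S = 1.11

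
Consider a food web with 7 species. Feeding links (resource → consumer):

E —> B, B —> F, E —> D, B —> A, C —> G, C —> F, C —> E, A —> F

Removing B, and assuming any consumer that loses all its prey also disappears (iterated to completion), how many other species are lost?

Remove B.
Round 1: A (all prey gone) → extinct.
No further losses. Total secondary extinctions: 1.

1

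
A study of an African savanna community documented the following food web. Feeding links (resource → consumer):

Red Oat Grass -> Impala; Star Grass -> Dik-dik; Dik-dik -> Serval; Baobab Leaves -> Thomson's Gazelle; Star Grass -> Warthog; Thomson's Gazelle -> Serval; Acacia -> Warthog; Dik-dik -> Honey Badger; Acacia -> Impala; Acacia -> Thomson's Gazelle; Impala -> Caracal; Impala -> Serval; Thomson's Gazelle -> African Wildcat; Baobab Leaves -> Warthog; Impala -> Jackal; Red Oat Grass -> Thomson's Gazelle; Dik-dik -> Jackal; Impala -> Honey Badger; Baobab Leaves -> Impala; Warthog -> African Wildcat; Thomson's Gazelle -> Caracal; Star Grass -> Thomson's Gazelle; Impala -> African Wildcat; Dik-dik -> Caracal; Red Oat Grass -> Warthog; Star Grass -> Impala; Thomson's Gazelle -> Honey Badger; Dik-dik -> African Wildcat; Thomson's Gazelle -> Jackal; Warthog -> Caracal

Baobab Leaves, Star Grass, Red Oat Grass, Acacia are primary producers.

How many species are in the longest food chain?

3 species

One longest chain: Baobab Leaves → Thomson's Gazelle → Jackal.
It has 3 species and 2 links.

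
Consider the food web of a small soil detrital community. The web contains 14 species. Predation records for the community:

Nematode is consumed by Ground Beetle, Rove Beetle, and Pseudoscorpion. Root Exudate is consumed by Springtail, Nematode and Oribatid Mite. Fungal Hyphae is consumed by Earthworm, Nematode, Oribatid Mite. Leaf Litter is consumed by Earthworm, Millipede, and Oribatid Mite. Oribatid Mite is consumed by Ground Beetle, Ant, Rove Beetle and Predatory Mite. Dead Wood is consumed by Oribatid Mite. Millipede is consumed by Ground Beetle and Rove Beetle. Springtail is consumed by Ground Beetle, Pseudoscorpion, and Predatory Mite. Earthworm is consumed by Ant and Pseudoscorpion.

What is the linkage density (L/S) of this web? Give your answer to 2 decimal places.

There are L = 24 links among S = 14 species.
L/S = 24/14 = 1.7143 ≈ 1.71.

L/S = 1.71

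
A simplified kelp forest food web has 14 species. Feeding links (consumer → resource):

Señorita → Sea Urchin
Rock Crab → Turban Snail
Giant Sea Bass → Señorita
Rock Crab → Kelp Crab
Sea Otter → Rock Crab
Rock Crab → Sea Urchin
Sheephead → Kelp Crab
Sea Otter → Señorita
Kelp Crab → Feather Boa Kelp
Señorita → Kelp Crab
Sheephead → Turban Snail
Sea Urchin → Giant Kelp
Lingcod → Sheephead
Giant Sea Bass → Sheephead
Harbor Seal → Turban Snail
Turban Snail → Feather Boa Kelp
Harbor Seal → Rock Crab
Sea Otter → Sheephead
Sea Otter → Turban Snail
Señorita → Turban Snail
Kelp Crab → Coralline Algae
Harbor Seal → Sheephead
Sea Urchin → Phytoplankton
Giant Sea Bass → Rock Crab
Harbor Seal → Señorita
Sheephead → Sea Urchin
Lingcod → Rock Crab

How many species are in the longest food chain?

4 species

One longest chain: Coralline Algae → Kelp Crab → Señorita → Sea Otter.
It has 4 species and 3 links.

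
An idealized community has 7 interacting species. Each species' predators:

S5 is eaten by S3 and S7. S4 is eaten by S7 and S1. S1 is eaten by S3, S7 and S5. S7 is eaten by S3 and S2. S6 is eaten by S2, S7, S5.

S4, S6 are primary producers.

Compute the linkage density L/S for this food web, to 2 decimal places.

There are L = 12 links among S = 7 species.
L/S = 12/7 = 1.7143 ≈ 1.71.

L/S = 1.71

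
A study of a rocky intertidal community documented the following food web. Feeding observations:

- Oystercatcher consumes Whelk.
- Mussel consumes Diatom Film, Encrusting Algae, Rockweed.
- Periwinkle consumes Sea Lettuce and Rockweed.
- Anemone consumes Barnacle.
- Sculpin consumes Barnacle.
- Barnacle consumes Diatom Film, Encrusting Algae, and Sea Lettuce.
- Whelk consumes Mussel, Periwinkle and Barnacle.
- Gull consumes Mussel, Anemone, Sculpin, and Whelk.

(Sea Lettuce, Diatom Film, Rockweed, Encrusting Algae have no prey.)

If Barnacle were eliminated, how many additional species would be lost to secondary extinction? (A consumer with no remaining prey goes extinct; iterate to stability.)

Remove Barnacle.
Round 1: Sculpin (all prey gone), Anemone (all prey gone) → extinct.
No further losses. Total secondary extinctions: 2.

2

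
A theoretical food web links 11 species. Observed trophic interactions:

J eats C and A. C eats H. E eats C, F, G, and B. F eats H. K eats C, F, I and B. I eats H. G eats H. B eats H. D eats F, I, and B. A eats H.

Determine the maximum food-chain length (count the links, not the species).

One longest chain: H → C → K.
It has 3 species and 2 links.

2 links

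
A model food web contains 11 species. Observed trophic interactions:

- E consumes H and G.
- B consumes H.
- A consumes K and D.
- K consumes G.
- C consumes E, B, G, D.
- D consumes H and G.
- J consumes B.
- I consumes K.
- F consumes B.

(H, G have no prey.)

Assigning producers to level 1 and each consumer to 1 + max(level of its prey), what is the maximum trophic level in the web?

Producers (level 1): H, G.
H → B → J gives J level 3.
No species has a prey at level 3, so no species reaches level 4.

3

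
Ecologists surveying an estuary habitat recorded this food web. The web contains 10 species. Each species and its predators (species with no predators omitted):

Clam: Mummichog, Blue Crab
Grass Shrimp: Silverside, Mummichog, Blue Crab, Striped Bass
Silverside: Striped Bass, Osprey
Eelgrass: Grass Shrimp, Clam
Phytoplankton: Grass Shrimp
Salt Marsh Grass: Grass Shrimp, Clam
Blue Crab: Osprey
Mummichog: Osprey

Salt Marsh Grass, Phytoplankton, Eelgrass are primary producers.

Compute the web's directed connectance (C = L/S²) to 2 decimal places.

C = 0.15

The web has S = 10 species and L = 15 feeding links.
C = L / S² = 15 / 100 = 0.1500 ≈ 0.15.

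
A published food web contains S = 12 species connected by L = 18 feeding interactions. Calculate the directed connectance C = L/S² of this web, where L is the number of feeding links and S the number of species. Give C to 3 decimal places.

The web has S = 12 species and L = 18 feeding links.
C = L / S² = 18 / 144 = 0.1250 ≈ 0.125.

C = 0.125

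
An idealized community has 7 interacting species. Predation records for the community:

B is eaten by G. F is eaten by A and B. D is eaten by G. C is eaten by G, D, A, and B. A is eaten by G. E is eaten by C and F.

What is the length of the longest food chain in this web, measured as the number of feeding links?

3 links

One longest chain: E → C → A → G.
It has 4 species and 3 links.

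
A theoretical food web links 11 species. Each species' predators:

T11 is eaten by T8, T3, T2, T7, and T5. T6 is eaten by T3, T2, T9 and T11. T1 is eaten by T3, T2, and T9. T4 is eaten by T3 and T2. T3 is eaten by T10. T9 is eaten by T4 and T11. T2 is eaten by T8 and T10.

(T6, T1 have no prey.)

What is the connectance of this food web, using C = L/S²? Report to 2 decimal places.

C = 0.16

The web has S = 11 species and L = 19 feeding links.
C = L / S² = 19 / 121 = 0.1570 ≈ 0.16.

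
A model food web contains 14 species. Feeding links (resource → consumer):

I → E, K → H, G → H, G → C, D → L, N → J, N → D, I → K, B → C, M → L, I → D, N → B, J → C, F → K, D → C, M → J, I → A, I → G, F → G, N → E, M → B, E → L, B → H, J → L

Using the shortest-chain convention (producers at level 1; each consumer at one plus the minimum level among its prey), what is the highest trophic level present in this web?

Producers (level 1): I, M, N, F.
Following each consumer down to its lowest-level prey: M → B → C (levels 1 through 3).
All prey of C (B 2, D 2, G 2, J 2) are at level 2 or above, so C is at level 1 + 2 = 3.
Every consumer has at least one prey at level 2 or below, so none exceeds level 3.

3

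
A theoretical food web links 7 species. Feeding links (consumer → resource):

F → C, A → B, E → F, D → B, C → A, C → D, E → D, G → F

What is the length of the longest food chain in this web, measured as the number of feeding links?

One longest chain: B → D → C → F → G.
It has 5 species and 4 links.

4 links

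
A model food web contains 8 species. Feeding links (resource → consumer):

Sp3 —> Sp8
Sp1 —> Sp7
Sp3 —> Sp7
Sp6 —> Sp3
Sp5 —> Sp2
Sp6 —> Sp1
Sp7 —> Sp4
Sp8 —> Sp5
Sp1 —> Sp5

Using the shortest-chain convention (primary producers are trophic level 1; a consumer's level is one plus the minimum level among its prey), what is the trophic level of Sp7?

Trophic level 3

Sp6 is a producer → level 1.
Sp3 eats Sp6 → level 2.
Sp7 eats Sp3 → level 3.
No prey of Sp7 is below level 2, so 3 is the minimum.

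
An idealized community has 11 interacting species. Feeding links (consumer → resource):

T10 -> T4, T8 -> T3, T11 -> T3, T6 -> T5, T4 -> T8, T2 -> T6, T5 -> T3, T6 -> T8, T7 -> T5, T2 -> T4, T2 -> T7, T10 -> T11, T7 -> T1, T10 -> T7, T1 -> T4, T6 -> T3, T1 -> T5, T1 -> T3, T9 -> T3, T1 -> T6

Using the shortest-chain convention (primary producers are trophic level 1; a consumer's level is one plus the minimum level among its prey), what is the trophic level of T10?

T3 is a producer → level 1.
T11 eats T3 → level 2.
T10 eats T11 → level 3.
No prey of T10 is below level 2, so 3 is the minimum.

Trophic level 3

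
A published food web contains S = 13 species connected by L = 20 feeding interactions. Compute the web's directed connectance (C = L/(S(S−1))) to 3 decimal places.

The web has S = 13 species and L = 20 feeding links.
C = L / (S(S−1)) = 20 / 156 = 0.1282 ≈ 0.128.

C = 0.128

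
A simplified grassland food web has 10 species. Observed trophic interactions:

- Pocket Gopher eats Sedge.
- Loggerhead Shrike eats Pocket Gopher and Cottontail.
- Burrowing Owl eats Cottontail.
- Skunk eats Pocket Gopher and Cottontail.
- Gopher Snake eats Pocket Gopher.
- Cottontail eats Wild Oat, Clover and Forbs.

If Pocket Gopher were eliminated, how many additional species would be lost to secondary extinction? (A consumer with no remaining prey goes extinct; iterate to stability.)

1

Remove Pocket Gopher.
Round 1: Gopher Snake (all prey gone) → extinct.
No further losses. Total secondary extinctions: 1.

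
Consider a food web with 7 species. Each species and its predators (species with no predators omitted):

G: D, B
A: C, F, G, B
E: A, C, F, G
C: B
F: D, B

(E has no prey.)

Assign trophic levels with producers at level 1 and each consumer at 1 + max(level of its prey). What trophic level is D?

E is a producer → level 1.
A eats E → level 2.
F eats A (level 2); other prey at levels: E 1 → level 3.
D eats F (level 3); other prey at levels: G 3 → level 4.

Trophic level 4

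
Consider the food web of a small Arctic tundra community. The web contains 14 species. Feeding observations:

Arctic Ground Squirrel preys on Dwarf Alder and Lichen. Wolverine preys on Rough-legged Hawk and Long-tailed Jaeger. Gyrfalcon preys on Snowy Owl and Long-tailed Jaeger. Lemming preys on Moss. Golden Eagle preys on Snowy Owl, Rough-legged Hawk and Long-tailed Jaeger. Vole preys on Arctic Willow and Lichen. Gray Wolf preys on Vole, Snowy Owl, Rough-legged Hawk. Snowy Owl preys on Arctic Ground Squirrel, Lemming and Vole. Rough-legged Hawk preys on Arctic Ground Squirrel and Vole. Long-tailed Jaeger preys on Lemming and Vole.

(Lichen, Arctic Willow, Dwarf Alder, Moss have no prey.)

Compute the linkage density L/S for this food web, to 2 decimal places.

L/S = 1.57

There are L = 22 links among S = 14 species.
L/S = 22/14 = 1.5714 ≈ 1.57.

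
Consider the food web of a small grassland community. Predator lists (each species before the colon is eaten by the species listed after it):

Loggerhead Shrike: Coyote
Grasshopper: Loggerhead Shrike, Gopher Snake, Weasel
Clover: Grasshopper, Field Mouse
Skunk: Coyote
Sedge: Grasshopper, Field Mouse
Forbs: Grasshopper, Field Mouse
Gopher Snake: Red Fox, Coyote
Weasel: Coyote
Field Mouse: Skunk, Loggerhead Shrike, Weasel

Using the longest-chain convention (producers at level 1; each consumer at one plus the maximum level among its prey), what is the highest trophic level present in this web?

4

Producers (level 1): Sedge, Clover, Forbs.
Sedge → Grasshopper → Weasel → Coyote gives Coyote level 4.
No species has a prey at level 4, so no species reaches level 5.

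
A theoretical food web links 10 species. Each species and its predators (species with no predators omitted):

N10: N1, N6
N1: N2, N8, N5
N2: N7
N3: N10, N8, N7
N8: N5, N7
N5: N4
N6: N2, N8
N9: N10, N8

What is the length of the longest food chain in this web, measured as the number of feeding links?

One longest chain: N3 → N10 → N1 → N8 → N5 → N4.
It has 6 species and 5 links.

5 links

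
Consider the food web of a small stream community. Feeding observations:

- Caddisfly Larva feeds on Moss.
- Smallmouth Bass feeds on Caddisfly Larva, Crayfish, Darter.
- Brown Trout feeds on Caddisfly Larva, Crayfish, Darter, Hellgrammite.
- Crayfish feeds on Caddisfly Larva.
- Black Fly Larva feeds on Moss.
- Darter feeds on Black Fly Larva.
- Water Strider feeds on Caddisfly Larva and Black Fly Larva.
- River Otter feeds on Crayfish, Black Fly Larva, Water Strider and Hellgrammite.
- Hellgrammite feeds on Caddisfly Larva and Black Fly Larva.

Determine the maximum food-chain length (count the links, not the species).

3 links

One longest chain: Moss → Black Fly Larva → Water Strider → River Otter.
It has 4 species and 3 links.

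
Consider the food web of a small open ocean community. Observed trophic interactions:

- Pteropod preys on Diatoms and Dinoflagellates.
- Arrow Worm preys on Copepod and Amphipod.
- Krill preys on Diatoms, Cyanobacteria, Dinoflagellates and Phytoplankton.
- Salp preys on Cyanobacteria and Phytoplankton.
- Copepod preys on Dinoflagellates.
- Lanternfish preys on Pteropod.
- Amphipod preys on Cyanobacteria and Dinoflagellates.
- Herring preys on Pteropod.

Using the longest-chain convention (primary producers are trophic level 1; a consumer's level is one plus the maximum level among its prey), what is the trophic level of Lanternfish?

Trophic level 3

Diatoms is a producer → level 1.
Pteropod eats Diatoms (level 1); other prey at levels: Dinoflagellates 1 → level 2.
Lanternfish eats Pteropod → level 3.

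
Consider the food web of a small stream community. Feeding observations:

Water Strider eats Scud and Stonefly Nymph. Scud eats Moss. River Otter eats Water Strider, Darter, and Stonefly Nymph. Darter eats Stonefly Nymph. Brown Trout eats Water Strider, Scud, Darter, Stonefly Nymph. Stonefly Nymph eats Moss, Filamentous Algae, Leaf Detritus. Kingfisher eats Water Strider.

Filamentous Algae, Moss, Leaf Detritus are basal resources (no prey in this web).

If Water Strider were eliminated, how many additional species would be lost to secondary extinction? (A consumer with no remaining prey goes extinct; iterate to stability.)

1

Remove Water Strider.
Round 1: Kingfisher (all prey gone) → extinct.
No further losses. Total secondary extinctions: 1.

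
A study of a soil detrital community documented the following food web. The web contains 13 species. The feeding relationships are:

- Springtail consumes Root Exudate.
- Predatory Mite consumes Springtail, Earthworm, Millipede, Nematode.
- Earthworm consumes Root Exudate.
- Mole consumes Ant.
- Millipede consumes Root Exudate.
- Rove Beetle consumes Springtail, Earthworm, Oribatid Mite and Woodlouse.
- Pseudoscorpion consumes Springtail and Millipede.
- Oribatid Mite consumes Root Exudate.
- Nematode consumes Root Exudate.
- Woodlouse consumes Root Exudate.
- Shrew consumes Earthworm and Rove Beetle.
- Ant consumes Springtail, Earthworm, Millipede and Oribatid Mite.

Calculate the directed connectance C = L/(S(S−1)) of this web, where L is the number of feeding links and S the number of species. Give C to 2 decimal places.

The web has S = 13 species and L = 23 feeding links.
C = L / (S(S−1)) = 23 / 156 = 0.1474 ≈ 0.15.

C = 0.15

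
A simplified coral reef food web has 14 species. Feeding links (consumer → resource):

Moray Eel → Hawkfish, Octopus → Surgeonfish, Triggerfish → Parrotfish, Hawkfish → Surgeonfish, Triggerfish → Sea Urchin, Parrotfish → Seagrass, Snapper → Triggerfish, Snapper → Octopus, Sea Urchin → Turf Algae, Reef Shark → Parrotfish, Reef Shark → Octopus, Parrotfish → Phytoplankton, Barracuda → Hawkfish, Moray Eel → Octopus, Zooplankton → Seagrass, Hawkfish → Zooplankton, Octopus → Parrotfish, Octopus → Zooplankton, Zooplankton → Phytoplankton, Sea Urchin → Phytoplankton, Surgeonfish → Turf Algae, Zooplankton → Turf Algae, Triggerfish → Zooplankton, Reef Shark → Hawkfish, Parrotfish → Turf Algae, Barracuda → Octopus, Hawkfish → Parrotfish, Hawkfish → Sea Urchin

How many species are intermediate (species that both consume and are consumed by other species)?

7

Intermediate species (has both prey and predators): Surgeonfish, Zooplankton, Sea Urchin, Parrotfish, Octopus, Triggerfish, Hawkfish.
Count: 7.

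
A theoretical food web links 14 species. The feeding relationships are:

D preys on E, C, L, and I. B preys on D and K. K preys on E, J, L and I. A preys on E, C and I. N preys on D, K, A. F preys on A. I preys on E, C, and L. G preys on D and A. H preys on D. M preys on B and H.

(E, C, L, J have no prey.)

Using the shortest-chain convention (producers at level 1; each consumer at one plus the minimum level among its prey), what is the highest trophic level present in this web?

Producers (level 1): E, C, L, J.
Following each consumer down to its lowest-level prey: E → K → B → M (levels 1 through 4).
All prey of M (B 3, H 3) are at level 3 or above, so M is at level 1 + 3 = 4.
Every consumer has at least one prey at level 3 or below, so none exceeds level 4.

4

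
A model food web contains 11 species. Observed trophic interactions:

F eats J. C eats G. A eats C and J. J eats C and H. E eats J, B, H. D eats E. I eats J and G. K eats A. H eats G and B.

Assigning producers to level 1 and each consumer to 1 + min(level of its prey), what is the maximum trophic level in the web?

Producers (level 1): G, B.
Following each consumer down to its lowest-level prey: G → H → J → F (levels 1 through 4).
All prey of F (J 3) are at level 3 or above, so F is at level 1 + 3 = 4.
Every consumer has at least one prey at level 3 or below, so none exceeds level 4.

4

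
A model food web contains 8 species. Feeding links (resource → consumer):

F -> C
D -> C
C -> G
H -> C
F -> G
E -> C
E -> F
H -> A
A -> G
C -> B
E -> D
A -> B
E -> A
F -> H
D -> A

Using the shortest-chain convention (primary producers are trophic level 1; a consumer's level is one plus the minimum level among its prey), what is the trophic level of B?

E is a producer → level 1.
A eats E → level 2.
B eats A → level 3.
No prey of B is below level 2, so 3 is the minimum.

Trophic level 3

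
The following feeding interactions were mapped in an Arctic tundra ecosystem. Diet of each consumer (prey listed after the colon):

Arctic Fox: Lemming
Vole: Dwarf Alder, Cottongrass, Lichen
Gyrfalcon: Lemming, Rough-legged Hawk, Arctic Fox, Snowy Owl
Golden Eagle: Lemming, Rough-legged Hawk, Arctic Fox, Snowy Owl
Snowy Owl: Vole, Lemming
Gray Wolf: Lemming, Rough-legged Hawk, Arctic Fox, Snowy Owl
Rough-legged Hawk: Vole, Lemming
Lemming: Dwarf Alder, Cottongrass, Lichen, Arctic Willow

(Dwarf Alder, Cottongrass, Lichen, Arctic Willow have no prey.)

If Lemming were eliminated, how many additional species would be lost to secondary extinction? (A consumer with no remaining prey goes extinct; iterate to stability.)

1

Remove Lemming.
Round 1: Arctic Fox (all prey gone) → extinct.
No further losses. Total secondary extinctions: 1.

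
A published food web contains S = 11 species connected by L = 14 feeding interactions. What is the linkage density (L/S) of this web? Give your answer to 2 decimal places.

There are L = 14 links among S = 11 species.
L/S = 14/11 = 1.2727 ≈ 1.27.

L/S = 1.27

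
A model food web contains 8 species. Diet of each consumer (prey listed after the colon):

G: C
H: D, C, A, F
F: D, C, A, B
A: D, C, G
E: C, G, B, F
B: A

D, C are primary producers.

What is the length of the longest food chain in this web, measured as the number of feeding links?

One longest chain: C → G → A → B → F → H.
It has 6 species and 5 links.

5 links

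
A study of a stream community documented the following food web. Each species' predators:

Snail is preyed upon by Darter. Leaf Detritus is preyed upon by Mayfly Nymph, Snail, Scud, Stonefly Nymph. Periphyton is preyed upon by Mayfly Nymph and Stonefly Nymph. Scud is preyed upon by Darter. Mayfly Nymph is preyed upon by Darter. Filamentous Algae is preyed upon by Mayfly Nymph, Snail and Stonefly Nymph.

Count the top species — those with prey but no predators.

Top species (has prey, but nothing eats it): Stonefly Nymph, Darter.
Count: 2.

2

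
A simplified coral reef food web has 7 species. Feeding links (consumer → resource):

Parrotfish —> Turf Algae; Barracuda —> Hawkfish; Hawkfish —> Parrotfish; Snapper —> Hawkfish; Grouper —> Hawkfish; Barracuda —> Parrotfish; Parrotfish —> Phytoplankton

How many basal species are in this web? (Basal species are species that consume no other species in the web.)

Basal species (no prey listed): Turf Algae, Phytoplankton.
Count: 2.

2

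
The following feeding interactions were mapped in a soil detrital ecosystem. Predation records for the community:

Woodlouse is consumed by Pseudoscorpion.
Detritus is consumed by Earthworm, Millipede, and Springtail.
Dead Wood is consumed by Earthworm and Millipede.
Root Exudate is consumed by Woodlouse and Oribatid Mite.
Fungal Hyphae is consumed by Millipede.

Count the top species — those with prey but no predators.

Top species (has prey, but nothing eats it): Springtail, Millipede, Earthworm, Oribatid Mite, Pseudoscorpion.
Count: 5.

5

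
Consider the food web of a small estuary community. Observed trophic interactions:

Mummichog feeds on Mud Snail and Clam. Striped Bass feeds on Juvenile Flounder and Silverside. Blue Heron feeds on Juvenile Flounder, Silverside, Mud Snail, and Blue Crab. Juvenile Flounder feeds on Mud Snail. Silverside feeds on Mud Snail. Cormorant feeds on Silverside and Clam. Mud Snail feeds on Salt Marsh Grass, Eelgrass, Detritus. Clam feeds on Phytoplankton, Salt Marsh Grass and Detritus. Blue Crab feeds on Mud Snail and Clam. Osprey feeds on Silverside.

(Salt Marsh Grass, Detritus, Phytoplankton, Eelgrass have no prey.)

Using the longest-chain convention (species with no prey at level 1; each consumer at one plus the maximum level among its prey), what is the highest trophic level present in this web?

4

Basal resources (level 1): Salt Marsh Grass, Detritus, Phytoplankton, Eelgrass.
Salt Marsh Grass → Mud Snail → Silverside → Cormorant gives Cormorant level 4.
No species has a prey at level 4, so no species reaches level 5.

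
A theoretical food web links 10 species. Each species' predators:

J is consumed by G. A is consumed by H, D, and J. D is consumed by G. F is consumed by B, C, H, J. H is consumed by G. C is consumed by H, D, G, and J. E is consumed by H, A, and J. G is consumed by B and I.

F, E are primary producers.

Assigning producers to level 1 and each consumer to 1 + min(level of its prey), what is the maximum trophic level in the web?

4

Producers (level 1): F, E.
Following each consumer down to its lowest-level prey: F → C → G → I (levels 1 through 4).
All prey of I (G 3) are at level 3 or above, so I is at level 1 + 3 = 4.
Every consumer has at least one prey at level 3 or below, so none exceeds level 4.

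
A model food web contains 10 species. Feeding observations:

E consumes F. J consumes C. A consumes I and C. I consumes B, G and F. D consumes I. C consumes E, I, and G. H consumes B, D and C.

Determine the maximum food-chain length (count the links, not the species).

One longest chain: F → E → C → A.
It has 4 species and 3 links.

3 links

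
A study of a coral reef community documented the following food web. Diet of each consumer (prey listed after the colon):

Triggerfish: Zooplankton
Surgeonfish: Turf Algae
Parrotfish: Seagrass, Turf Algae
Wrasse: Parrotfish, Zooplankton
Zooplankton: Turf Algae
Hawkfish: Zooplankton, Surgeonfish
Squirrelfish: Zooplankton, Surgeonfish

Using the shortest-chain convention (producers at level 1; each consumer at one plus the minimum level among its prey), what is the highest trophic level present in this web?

Producers (level 1): Seagrass, Turf Algae.
Following each consumer down to its lowest-level prey: Turf Algae → Zooplankton → Squirrelfish (levels 1 through 3).
All prey of Squirrelfish (Zooplankton 2, Surgeonfish 2) are at level 2 or above, so Squirrelfish is at level 1 + 2 = 3.
Every consumer has at least one prey at level 2 or below, so none exceeds level 3.

3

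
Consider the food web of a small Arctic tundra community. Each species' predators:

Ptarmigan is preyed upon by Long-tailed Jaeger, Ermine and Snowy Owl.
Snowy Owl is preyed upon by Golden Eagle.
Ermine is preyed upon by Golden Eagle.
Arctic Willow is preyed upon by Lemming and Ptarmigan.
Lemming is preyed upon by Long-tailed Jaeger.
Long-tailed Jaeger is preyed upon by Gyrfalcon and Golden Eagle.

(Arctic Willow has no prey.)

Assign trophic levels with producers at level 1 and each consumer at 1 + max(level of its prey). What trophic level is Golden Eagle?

Arctic Willow is a producer → level 1.
Ptarmigan eats Arctic Willow → level 2.
Ermine eats Ptarmigan → level 3.
Golden Eagle eats Ermine (level 3); other prey at levels: Long-tailed Jaeger 3, Snowy Owl 3 → level 4.

Trophic level 4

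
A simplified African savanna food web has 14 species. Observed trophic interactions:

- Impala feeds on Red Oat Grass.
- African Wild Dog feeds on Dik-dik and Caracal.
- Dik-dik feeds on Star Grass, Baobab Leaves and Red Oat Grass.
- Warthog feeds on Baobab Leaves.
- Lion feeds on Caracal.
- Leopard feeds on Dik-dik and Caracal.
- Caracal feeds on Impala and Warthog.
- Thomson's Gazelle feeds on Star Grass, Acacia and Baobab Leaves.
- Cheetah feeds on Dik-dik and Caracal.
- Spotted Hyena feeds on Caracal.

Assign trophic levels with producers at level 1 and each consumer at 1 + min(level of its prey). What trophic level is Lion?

Trophic level 4

Red Oat Grass is a producer → level 1.
Impala eats Red Oat Grass → level 2.
Caracal eats Impala → level 3.
Lion eats Caracal → level 4.
No prey of Lion is below level 3, so 4 is the minimum.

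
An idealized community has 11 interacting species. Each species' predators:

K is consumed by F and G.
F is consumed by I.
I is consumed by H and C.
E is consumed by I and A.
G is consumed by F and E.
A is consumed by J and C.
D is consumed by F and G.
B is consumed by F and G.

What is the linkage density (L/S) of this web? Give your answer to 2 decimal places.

There are L = 15 links among S = 11 species.
L/S = 15/11 = 1.3636 ≈ 1.36.

L/S = 1.36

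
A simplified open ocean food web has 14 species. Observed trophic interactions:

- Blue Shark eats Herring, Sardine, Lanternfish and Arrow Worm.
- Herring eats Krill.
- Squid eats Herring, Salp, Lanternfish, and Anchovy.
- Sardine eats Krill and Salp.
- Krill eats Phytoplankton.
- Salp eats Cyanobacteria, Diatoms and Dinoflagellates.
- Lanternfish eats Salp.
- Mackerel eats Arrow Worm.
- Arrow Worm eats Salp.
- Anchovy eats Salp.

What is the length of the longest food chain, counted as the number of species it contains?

One longest chain: Phytoplankton → Krill → Herring → Blue Shark.
It has 4 species and 3 links.

4 species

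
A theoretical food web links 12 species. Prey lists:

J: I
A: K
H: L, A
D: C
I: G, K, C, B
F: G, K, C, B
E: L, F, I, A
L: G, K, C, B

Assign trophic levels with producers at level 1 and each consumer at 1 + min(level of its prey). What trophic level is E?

K is a producer → level 1.
A eats K → level 2.
E eats A → level 3.
No prey of E is below level 2, so 3 is the minimum.

Trophic level 3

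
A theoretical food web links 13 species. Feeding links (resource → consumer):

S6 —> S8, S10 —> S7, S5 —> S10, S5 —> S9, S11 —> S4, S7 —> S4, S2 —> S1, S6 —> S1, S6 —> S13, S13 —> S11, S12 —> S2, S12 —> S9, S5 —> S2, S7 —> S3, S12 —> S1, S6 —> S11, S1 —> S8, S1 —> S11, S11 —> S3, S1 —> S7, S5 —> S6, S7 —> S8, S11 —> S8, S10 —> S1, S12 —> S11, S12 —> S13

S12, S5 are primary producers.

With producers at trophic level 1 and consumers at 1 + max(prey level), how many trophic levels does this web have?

5

Producers (level 1): S12, S5.
S5 → S10 → S1 → S7 → S3 gives S3 level 5.
No species has a prey at level 5, so no species reaches level 6.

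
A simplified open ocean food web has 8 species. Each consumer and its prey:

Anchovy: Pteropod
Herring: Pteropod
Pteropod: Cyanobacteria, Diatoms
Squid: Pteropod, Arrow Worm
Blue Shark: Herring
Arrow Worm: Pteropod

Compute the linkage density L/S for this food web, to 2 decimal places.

There are L = 8 links among S = 8 species.
L/S = 8/8 = 1.0000 ≈ 1.00.

L/S = 1.00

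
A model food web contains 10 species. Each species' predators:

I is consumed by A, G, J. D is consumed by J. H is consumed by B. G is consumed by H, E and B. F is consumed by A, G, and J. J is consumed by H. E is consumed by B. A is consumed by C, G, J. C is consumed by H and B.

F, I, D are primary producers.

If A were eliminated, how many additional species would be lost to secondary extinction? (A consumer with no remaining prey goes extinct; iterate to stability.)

1

Remove A.
Round 1: C (all prey gone) → extinct.
No further losses. Total secondary extinctions: 1.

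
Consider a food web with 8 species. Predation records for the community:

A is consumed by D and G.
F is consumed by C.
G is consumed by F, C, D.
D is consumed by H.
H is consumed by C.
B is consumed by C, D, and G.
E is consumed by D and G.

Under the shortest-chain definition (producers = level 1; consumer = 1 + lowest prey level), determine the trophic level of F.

A is a producer → level 1.
G eats A → level 2.
F eats G → level 3.
No prey of F is below level 2, so 3 is the minimum.

Trophic level 3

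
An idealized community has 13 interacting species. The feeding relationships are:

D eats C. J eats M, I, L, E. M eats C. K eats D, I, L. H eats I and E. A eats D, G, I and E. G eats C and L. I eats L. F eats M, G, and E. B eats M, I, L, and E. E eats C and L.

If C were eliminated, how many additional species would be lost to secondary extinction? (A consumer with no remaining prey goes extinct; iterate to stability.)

2

Remove C.
Round 1: D (all prey gone), M (all prey gone) → extinct.
No further losses. Total secondary extinctions: 2.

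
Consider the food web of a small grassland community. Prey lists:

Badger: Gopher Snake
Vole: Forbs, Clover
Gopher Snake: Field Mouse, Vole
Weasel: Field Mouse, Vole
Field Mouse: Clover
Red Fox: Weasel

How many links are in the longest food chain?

One longest chain: Clover → Field Mouse → Weasel → Red Fox.
It has 4 species and 3 links.

3 links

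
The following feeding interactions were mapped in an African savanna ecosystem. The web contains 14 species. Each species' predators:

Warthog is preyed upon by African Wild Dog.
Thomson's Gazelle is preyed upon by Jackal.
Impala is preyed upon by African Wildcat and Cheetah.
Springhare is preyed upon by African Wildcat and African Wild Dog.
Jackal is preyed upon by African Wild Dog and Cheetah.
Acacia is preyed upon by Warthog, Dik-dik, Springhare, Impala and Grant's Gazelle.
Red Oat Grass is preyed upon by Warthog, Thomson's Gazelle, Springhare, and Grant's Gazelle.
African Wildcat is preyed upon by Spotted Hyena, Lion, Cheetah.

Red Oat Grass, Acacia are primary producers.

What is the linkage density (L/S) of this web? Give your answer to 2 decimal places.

There are L = 20 links among S = 14 species.
L/S = 20/14 = 1.4286 ≈ 1.43.

L/S = 1.43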